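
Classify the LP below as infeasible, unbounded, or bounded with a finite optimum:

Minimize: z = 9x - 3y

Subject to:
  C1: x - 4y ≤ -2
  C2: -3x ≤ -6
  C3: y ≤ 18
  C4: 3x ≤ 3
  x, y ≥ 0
C4 requires 3x ≤ 3, while C2 (-3x ≤ -6) is equivalent to 3x ≥ 6. Together they would need 6 ≤ 3x ≤ 3, which is impossible since 6 > 3. No point satisfies all constraints.

Infeasible — the constraint set is empty.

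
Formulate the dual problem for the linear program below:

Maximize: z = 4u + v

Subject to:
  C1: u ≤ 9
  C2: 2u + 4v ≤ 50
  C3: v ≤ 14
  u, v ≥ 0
Minimize: z = 9y1 + 50y2 + 14y3

Subject to:
  C1: -y1 - 2y2 ≤ -4
  C2: -4y2 - y3 ≤ -1
  y1, y2, y3 ≥ 0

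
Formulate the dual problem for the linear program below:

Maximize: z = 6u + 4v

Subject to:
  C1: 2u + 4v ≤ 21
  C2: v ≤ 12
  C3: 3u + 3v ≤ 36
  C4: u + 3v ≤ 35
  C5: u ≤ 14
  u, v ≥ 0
Minimize: z = 21y1 + 12y2 + 36y3 + 35y4 + 14y5

Subject to:
  C1: -2y1 - 3y3 - y4 - y5 ≤ -6
  C2: -4y1 - y2 - 3y3 - 3y4 ≤ -4
  y1, y2, y3, y4, y5 ≥ 0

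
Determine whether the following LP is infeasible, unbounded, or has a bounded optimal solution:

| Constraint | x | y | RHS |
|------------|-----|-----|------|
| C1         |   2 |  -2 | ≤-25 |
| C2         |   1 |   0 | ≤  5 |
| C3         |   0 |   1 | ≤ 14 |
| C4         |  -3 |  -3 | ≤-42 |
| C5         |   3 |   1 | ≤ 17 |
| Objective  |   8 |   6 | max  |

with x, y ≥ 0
The point (1, 14) satisfies every constraint, so the LP is feasible; the constraints give x ≤ 5 and y ≤ 14, which with x, y ≥ 0 keep the feasible region inside a bounded box. A feasible, bounded LP attains a finite optimum at a vertex.

Evaluating z = 8x + 6y at each vertex:
  (0.75, 13.25): z = 85.5
  (1.125, 13.62): z = 90.75
  (1, 14): z = 92
  (0, 14): z = 84

Bounded optimum: z* = 92 at (1, 14).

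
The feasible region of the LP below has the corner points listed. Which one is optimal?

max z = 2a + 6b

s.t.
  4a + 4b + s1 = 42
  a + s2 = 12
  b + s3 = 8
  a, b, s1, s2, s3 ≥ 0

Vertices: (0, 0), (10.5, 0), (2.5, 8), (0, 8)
(2.5, 8) with z = 53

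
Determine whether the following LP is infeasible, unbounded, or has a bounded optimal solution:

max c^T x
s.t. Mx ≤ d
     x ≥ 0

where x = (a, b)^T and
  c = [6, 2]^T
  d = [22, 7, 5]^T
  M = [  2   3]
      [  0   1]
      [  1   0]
The point (5, 4) satisfies every constraint, so the LP is feasible; the constraints give a ≤ 5 and b ≤ 7, which with a, b ≥ 0 keep the feasible region inside a bounded box. A feasible, bounded LP attains a finite optimum at a vertex.

Feasible with finite optimum z* = 38 at (5, 4).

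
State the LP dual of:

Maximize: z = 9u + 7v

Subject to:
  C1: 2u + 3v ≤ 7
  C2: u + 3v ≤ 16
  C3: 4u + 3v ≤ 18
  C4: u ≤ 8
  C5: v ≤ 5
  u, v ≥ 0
Minimize: z = 7y1 + 16y2 + 18y3 + 8y4 + 5y5

Subject to:
  C1: -2y1 - y2 - 4y3 - y4 ≤ -9
  C2: -3y1 - 3y2 - 3y3 - y5 ≤ -7
  y1, y2, y3, y4, y5 ≥ 0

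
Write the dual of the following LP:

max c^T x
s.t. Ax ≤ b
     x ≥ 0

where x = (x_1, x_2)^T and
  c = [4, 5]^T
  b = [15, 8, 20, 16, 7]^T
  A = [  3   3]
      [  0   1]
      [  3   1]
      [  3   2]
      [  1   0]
Minimize: z = 15y1 + 8y2 + 20y3 + 16y4 + 7y5

Subject to:
  C1: -3y1 - 3y3 - 3y4 - y5 ≤ -4
  C2: -3y1 - y2 - y3 - 2y4 ≤ -5
  y1, y2, y3, y4, y5 ≥ 0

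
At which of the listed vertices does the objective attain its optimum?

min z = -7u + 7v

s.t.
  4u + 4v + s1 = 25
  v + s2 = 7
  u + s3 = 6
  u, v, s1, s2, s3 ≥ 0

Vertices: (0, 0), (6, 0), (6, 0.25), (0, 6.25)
Evaluating z = -7u + 7v at each vertex:
  (0, 0): z = 0
  (6, 0): z = -42
  (6, 0.25): z = -40.25
  (0, 6.25): z = 43.75

The smallest value is z = -42, attained at (6, 0).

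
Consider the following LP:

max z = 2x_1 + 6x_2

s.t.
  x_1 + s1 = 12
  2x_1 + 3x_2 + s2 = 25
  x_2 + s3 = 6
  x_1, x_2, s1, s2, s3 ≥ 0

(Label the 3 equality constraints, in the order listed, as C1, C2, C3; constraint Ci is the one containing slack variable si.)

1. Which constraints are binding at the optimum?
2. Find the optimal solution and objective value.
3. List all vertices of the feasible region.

1. C2, C3
2. x_1 = 3.5, x_2 = 6, z = 43
3. (0, 0), (12, 0), (12, 0.3333), (3.5, 6), (0, 6)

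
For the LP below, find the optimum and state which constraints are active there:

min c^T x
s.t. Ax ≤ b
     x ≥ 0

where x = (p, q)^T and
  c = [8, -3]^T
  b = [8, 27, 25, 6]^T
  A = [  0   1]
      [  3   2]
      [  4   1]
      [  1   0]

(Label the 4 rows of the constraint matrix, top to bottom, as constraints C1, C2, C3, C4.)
Optimal: p = 0, q = 8
Slack at optimum:
  C1: slack = 0 (binding)
  C2: slack = 11
  C3: slack = 17
  C4: slack = 6
  p ≥ 0: p = 0 (binding)
  q ≥ 0: q = 8
Binding constraints: C1, p ≥ 0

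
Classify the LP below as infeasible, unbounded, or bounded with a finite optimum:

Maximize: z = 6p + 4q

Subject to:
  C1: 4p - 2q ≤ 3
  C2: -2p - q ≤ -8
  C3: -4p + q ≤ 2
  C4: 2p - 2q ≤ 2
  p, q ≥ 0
Feasible point: (2, 4) satisfies every constraint, so the LP is feasible.
Direction d = (1, 2): for each constraint row a, a·d ≤ 0 —
  (4)(1) + (-2)(2) = 0 ≤ 0
  (-2)(1) + (-1)(2) = -4 ≤ 0
  (-4)(1) + (1)(2) = -2 ≤ 0
  (2)(1) + (-2)(2) = -2 ≤ 0
and d ≥ 0, so (2, 4) + t·d stays feasible for every t ≥ 0. Along this ray z = 6p + 4q changes by 14 per unit t, so z → +∞.

Unbounded: there is a feasible ray along which z → +∞.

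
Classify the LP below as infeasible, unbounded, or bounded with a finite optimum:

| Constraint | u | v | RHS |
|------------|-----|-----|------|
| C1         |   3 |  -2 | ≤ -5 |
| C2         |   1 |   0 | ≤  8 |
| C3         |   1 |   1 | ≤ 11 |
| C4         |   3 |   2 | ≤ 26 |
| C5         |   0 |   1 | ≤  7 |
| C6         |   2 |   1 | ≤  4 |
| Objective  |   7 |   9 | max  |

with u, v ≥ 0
The point (0, 4) satisfies every constraint, so the LP is feasible; the constraints give u ≤ 8 and v ≤ 7, which with u, v ≥ 0 keep the feasible region inside a bounded box. A feasible, bounded LP attains a finite optimum at a vertex.

Bounded optimum: z* = 36 at (0, 4).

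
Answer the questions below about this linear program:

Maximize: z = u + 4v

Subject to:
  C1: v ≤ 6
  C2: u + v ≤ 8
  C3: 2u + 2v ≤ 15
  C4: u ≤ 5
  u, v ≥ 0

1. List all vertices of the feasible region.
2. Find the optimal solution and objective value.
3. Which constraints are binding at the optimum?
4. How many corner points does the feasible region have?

1. (0, 0), (5, 0), (5, 2.5), (1.5, 6), (0, 6)
2. u = 1.5, v = 6, z = 25.5
3. C1, C3
4. 5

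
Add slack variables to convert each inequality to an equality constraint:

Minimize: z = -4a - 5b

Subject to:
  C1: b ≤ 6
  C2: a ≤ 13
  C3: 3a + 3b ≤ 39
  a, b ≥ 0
min z = -4a - 5b

s.t.
  b + s1 = 6
  a + s2 = 13
  3a + 3b + s3 = 39
  a, b, s1, s2, s3 ≥ 0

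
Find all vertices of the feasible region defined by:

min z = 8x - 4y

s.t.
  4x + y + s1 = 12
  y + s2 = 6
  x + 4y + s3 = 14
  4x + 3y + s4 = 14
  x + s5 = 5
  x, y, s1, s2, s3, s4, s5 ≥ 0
Each vertex is the intersection of two constraint boundaries that also satisfies all remaining constraints:
  x = 0 and y = 0 → (0, 0)
  4x + y = 12 and y = 0 → (3, 0)
  4x + y = 12 and 4x + 3y = 14 → (2.75, 1)
  x + 4y = 14 and 4x + 3y = 14 → (1.077, 3.231)
  x + 4y = 14 and x = 0 → (0, 3.5)

Vertices: (0, 0), (3, 0), (2.75, 1), (1.077, 3.231), (0, 3.5)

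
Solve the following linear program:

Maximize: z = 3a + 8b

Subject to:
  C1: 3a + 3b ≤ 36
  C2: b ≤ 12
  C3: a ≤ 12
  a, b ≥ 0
a = 0, b = 12, z = 96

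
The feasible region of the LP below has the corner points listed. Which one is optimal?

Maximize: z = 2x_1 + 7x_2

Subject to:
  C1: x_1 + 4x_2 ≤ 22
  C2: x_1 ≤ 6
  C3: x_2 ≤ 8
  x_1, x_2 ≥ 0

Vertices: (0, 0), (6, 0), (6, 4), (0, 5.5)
Evaluating z = 2x_1 + 7x_2 at each vertex:
  (0, 0): z = 0
  (6, 0): z = 12
  (6, 4): z = 40
  (0, 5.5): z = 38.5

The largest value is z = 40, attained at (6, 4).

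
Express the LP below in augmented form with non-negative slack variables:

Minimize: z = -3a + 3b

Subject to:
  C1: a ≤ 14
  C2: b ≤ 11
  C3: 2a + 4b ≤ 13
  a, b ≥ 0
min z = -3a + 3b

s.t.
  a + s1 = 14
  b + s2 = 11
  2a + 4b + s3 = 13
  a, b, s1, s2, s3 ≥ 0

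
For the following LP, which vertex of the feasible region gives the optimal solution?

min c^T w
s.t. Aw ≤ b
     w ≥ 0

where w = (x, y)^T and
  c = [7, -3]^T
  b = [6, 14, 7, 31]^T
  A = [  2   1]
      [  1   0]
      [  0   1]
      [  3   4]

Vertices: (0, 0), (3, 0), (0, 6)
(0, 6) with z = -18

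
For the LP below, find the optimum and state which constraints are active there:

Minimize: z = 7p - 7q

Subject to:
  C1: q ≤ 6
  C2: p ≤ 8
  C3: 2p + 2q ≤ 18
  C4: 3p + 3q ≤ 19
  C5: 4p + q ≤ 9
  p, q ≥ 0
Optimal: p = 0, q = 6
Binding: C1, p ≥ 0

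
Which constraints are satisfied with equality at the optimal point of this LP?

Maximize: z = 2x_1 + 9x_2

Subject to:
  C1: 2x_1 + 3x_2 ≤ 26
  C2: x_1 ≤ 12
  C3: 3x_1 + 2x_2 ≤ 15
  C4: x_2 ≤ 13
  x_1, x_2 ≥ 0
Optimal: x_1 = 0, x_2 = 7.5
Binding: C3, x_1 ≥ 0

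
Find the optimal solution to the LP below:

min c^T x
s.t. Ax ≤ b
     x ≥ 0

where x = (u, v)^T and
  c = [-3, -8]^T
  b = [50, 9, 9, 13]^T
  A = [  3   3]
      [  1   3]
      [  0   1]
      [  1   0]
u = 9, v = 0, z = -27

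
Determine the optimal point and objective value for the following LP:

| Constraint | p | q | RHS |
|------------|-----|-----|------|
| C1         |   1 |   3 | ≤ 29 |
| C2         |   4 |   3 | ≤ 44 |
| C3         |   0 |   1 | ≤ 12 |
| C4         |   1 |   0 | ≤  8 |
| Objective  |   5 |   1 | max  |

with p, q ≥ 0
p = 8, q = 4, z = 44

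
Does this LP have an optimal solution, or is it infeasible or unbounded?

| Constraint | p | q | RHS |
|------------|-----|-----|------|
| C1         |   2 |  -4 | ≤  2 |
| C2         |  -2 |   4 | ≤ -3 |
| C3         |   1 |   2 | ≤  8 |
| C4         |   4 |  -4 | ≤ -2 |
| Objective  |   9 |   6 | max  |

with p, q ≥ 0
C1 requires 2p - 4q ≤ 2, while C2 (-2p + 4q ≤ -3) is equivalent to 2p - 4q ≥ 3. Together they would need 3 ≤ 2p - 4q ≤ 2, which is impossible since 3 > 2. No point satisfies all constraints.

Infeasible: no point satisfies all constraints simultaneously.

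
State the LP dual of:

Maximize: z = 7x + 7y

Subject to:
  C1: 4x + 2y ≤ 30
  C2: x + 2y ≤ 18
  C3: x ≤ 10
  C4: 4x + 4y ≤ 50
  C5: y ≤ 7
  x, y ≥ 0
Minimize: z = 30y1 + 18y2 + 10y3 + 50y4 + 7y5

Subject to:
  C1: -4y1 - y2 - y3 - 4y4 ≤ -7
  C2: -2y1 - 2y2 - 4y4 - y5 ≤ -7
  y1, y2, y3, y4, y5 ≥ 0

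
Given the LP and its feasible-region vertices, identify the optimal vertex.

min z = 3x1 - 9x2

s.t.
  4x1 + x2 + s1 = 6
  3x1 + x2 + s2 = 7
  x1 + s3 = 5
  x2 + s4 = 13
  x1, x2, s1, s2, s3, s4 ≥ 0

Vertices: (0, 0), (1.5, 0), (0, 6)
Evaluating z = 3x1 - 9x2 at each vertex:
  (0, 0): z = 0
  (1.5, 0): z = 4.5
  (0, 6): z = -54

The smallest value is z = -54, attained at (0, 6).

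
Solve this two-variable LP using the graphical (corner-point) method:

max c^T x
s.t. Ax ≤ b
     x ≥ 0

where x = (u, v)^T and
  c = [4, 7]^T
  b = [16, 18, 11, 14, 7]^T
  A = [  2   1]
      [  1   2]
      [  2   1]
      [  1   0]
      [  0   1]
Each vertex is the intersection of two constraint boundaries that also satisfies all remaining constraints:
  u = 0 and v = 0 → (0, 0)
  2u + v = 11 and v = 0 → (5.5, 0)
  2u + v = 11 and v = 7 → (2, 7)
  v = 7 and u = 0 → (0, 7)

Evaluating z = 4u + 7v at each vertex:
  (0, 0): z = 0
  (5.5, 0): z = 22
  (2, 7): z = 57
  (0, 7): z = 49

The maximum is at (2, 7) with z = 57.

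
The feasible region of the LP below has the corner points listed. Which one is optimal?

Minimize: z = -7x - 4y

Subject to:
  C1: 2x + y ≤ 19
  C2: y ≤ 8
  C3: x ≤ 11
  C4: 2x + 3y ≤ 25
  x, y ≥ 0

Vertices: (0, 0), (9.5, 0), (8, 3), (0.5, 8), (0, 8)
(8, 3) with z = -68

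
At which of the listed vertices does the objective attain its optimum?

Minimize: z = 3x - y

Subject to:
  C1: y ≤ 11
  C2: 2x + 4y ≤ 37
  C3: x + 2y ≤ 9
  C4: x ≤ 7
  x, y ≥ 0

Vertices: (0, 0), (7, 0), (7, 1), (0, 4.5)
Evaluating z = 3x - y at each vertex:
  (0, 0): z = 0
  (7, 0): z = 21
  (7, 1): z = 20
  (0, 4.5): z = -4.5

The smallest value is z = -4.5, attained at (0, 4.5).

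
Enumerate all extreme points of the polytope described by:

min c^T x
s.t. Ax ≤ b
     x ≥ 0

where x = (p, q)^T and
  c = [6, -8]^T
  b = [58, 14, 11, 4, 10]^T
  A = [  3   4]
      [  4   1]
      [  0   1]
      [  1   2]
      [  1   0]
Each vertex is the intersection of two constraint boundaries that also satisfies all remaining constraints:
  p = 0 and q = 0 → (0, 0)
  4p + q = 14 and q = 0 → (3.5, 0)
  4p + q = 14 and p + 2q = 4 → (3.429, 0.2857)
  p + 2q = 4 and p = 0 → (0, 2)

Vertices: (0, 0), (3.5, 0), (3.429, 0.2857), (0, 2)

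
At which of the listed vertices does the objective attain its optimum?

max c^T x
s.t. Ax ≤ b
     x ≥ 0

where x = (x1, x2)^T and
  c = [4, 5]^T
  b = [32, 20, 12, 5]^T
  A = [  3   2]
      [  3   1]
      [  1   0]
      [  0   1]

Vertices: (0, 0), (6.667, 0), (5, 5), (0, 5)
Evaluating z = 4x1 + 5x2 at each vertex:
  (0, 0): z = 0
  (6.667, 0): z = 26.67
  (5, 5): z = 45
  (0, 5): z = 25

The largest value is z = 45, attained at (5, 5).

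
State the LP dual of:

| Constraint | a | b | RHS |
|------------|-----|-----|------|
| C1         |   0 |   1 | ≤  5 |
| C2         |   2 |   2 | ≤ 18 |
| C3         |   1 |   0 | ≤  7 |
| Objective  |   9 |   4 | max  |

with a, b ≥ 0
Minimize: z = 5y1 + 18y2 + 7y3

Subject to:
  C1: -2y2 - y3 ≤ -9
  C2: -y1 - 2y2 ≤ -4
  y1, y2, y3 ≥ 0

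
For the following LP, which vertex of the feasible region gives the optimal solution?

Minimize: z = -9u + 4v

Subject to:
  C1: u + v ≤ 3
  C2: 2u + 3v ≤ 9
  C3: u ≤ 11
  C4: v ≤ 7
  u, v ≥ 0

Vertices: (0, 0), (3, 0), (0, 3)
(3, 0) with z = -27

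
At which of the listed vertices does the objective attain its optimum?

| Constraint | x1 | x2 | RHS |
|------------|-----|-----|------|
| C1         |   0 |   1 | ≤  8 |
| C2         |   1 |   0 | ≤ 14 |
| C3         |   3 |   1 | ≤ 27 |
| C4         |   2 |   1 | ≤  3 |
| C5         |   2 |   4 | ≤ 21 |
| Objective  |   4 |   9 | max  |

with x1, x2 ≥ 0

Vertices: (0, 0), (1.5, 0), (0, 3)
Evaluating z = 4x1 + 9x2 at each vertex:
  (0, 0): z = 0
  (1.5, 0): z = 6
  (0, 3): z = 27

The largest value is z = 27, attained at (0, 3).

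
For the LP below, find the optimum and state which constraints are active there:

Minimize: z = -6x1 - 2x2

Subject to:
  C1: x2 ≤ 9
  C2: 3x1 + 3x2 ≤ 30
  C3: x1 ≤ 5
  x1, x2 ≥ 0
Optimal: x1 = 5, x2 = 5
Binding: C2, C3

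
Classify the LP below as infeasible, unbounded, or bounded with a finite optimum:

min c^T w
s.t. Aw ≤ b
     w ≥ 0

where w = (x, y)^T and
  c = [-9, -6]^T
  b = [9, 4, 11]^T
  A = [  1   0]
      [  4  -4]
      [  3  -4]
Feasible point: (0, 0) satisfies every constraint, so the LP is feasible.
Direction d = (0, 1): for each constraint row a, a·d ≤ 0 —
  (1)(0) + (0)(1) = 0 ≤ 0
  (4)(0) + (-4)(1) = -4 ≤ 0
  (3)(0) + (-4)(1) = -4 ≤ 0
and d ≥ 0, so (0, 0) + t·d stays feasible for every t ≥ 0. Along this ray z = -9x - 6y changes by -6 per unit t, so z → −∞.

Unbounded — the objective can decrease without bound over the feasible region.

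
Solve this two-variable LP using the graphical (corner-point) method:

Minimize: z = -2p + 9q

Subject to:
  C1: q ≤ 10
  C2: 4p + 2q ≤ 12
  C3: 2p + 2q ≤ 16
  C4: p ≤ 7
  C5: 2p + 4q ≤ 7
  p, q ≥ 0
p = 3, q = 0, z = -6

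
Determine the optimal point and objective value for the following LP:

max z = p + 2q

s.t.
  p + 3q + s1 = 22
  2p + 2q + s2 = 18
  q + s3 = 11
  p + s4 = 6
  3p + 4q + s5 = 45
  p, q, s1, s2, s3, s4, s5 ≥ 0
p = 2.5, q = 6.5, z = 15.5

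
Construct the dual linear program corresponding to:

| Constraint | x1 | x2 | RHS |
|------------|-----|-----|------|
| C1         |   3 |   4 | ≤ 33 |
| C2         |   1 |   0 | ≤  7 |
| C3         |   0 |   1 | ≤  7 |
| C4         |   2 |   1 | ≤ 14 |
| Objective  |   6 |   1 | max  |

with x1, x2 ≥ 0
Minimize: z = 33y1 + 7y2 + 7y3 + 14y4

Subject to:
  C1: -3y1 - y2 - 2y4 ≤ -6
  C2: -4y1 - y3 - y4 ≤ -1
  y1, y2, y3, y4 ≥ 0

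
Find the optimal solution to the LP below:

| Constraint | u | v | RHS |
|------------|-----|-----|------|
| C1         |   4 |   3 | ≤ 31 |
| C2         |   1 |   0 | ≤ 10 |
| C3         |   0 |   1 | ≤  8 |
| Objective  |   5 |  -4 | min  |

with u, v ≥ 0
u = 0, v = 8, z = -32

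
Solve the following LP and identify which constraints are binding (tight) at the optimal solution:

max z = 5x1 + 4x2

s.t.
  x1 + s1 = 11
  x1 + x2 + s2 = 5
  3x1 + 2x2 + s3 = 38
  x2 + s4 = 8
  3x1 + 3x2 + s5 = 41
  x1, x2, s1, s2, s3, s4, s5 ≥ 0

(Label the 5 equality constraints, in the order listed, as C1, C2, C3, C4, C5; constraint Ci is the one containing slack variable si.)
Optimal: x1 = 5, x2 = 0
Slack at optimum:
  C1: slack = 6
  C2: slack = 0 (binding)
  C3: slack = 23
  C4: slack = 8
  C5: slack = 26
  x1 ≥ 0: x1 = 5
  x2 ≥ 0: x2 = 0 (binding)
Binding constraints: C2, x2 ≥ 0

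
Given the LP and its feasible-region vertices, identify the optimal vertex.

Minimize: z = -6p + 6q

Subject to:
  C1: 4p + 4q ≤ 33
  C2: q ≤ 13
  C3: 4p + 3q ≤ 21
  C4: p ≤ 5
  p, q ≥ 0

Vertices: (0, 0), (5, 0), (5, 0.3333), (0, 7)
Evaluating z = -6p + 6q at each vertex:
  (0, 0): z = 0
  (5, 0): z = -30
  (5, 0.3333): z = -28
  (0, 7): z = 42

The smallest value is z = -30, attained at (5, 0).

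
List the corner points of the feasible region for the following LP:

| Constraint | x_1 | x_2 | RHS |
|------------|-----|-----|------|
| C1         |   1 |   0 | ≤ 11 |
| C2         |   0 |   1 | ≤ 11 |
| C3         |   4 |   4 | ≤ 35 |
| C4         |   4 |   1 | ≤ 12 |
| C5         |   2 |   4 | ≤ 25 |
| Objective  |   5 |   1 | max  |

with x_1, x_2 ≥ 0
Each vertex is the intersection of two constraint boundaries that also satisfies all remaining constraints:
  x_1 = 0 and x_2 = 0 → (0, 0)
  4x_1 + x_2 = 12 and x_2 = 0 → (3, 0)
  4x_1 + x_2 = 12 and 2x_1 + 4x_2 = 25 → (1.643, 5.429)
  2x_1 + 4x_2 = 25 and x_1 = 0 → (0, 6.25)

Vertices: (0, 0), (3, 0), (1.643, 5.429), (0, 6.25)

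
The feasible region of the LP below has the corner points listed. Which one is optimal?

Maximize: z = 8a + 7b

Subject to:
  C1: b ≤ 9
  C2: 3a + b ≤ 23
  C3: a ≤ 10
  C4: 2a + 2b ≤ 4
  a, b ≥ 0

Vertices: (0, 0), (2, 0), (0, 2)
(2, 0) with z = 16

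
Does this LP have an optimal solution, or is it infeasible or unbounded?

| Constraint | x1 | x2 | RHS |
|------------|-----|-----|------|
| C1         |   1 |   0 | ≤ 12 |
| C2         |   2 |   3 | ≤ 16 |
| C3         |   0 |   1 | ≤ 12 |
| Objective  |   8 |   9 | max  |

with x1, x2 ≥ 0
The point (8, 0) satisfies every constraint, so the LP is feasible; the constraints give x1 ≤ 12 and x2 ≤ 12, which with x1, x2 ≥ 0 keep the feasible region inside a bounded box. A feasible, bounded LP attains a finite optimum at a vertex.

Evaluating z = 8x1 + 9x2 at each vertex:
  (0, 0): z = 0
  (8, 0): z = 64
  (0, 5.333): z = 48

Bounded optimum: z* = 64 at (8, 0).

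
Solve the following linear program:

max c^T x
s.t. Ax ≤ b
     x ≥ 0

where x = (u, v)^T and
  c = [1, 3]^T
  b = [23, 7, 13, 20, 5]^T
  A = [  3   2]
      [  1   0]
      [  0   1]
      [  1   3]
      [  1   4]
Each vertex is the intersection of two constraint boundaries that also satisfies all remaining constraints:
  u = 0 and v = 0 → (0, 0)
  u + 4v = 5 and v = 0 → (5, 0)
  u + 4v = 5 and u = 0 → (0, 1.25)

Evaluating z = u + 3v at each vertex:
  (0, 0): z = 0
  (5, 0): z = 5
  (0, 1.25): z = 3.75

The maximum is at (5, 0) with z = 5.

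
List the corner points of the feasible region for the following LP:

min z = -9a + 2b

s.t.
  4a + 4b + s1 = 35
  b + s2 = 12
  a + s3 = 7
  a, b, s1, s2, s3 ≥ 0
Each vertex is the intersection of two constraint boundaries that also satisfies all remaining constraints:
  a = 0 and b = 0 → (0, 0)
  a = 7 and b = 0 → (7, 0)
  4a + 4b = 35 and a = 7 → (7, 1.75)
  4a + 4b = 35 and a = 0 → (0, 8.75)

Vertices: (0, 0), (7, 0), (7, 1.75), (0, 8.75)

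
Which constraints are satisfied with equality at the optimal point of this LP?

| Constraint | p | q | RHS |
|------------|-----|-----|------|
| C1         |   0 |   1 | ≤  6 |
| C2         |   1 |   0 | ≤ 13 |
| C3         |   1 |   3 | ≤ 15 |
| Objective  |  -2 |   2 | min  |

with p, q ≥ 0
Optimal: p = 13, q = 0
Binding: C2, q ≥ 0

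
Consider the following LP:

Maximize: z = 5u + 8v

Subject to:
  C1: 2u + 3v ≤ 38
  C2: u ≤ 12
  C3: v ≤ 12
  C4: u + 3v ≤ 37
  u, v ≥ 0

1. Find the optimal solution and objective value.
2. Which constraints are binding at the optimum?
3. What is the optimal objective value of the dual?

1. u = 1, v = 12, z = 101
2. C1, C3, C4
3. 101 (by strong duality, equal to the primal optimum)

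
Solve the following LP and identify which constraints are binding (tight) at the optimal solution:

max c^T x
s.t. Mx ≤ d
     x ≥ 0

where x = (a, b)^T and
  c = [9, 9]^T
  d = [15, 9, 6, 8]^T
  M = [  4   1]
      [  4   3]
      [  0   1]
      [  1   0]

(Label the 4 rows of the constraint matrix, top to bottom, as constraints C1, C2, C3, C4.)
Optimal: a = 0, b = 3
Binding: C2, a ≥ 0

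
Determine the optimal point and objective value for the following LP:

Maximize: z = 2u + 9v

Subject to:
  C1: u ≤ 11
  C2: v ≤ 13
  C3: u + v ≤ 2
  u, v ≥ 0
u = 0, v = 2, z = 18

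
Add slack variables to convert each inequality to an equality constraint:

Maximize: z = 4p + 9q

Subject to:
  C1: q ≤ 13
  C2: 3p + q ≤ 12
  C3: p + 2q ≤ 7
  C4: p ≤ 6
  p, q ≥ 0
max z = 4p + 9q

s.t.
  q + s1 = 13
  3p + q + s2 = 12
  p + 2q + s3 = 7
  p + s4 = 6
  p, q, s1, s2, s3, s4 ≥ 0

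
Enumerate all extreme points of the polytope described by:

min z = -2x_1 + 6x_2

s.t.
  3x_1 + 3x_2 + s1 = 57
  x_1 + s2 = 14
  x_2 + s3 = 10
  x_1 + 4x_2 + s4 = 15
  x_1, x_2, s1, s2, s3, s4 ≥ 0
Each vertex is the intersection of two constraint boundaries that also satisfies all remaining constraints:
  x_1 = 0 and x_2 = 0 → (0, 0)
  x_1 = 14 and x_2 = 0 → (14, 0)
  x_1 = 14 and x_1 + 4x_2 = 15 → (14, 0.25)
  x_1 + 4x_2 = 15 and x_1 = 0 → (0, 3.75)

Vertices: (0, 0), (14, 0), (14, 0.25), (0, 3.75)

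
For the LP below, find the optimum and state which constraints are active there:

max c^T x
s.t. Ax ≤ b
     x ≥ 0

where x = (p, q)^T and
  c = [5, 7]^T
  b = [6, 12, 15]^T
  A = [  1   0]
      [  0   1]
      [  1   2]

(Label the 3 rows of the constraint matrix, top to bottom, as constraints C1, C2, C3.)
Optimal: p = 6, q = 4.5
Binding: C1, C3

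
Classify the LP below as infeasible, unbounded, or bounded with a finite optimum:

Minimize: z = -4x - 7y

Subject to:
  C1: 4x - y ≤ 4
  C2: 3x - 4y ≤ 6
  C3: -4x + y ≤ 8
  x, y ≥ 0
Feasible point: (0, 0) satisfies every constraint, so the LP is feasible.
Direction d = (1, 4): for each constraint row a, a·d ≤ 0 —
  (4)(1) + (-1)(4) = 0 ≤ 0
  (3)(1) + (-4)(4) = -13 ≤ 0
  (-4)(1) + (1)(4) = 0 ≤ 0
and d ≥ 0, so (0, 0) + t·d stays feasible for every t ≥ 0. Along this ray z = -4x - 7y changes by -32 per unit t, so z → −∞.

The LP is unbounded; z can be made arbitrarily small.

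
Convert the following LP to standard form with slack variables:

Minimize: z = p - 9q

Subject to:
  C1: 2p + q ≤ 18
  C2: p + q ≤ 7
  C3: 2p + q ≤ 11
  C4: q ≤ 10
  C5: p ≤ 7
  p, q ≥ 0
min z = p - 9q

s.t.
  2p + q + s1 = 18
  p + q + s2 = 7
  2p + q + s3 = 11
  q + s4 = 10
  p + s5 = 7
  p, q, s1, s2, s3, s4, s5 ≥ 0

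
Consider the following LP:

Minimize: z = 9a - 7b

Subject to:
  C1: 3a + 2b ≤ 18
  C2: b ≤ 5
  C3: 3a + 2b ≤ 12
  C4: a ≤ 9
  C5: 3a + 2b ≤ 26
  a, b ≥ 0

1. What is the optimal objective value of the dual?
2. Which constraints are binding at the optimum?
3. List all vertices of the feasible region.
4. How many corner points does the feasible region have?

1. -35 (by strong duality, equal to the primal optimum)
2. C2, a ≥ 0
3. (0, 0), (4, 0), (0.6667, 5), (0, 5)
4. 4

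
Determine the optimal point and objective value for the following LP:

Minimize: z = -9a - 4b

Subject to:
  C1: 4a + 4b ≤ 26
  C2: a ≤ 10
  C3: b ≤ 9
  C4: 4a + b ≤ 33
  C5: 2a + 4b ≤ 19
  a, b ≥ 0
a = 6.5, b = 0, z = -58.5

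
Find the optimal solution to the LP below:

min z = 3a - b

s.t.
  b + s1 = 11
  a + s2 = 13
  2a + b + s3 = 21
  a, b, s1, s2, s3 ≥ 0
a = 0, b = 11, z = -11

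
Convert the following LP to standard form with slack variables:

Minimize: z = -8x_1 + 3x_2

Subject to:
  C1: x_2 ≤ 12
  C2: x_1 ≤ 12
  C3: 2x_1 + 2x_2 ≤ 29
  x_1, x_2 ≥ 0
min z = -8x_1 + 3x_2

s.t.
  x_2 + s1 = 12
  x_1 + s2 = 12
  2x_1 + 2x_2 + s3 = 29
  x_1, x_2, s1, s2, s3 ≥ 0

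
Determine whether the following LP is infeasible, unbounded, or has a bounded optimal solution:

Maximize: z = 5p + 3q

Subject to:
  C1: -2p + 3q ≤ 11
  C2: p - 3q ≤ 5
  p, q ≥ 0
Feasible point: (0, 0) satisfies every constraint, so the LP is feasible.
Direction d = (3, 2): for each constraint row a, a·d ≤ 0 —
  (-2)(3) + (3)(2) = 0 ≤ 0
  (1)(3) + (-3)(2) = -3 ≤ 0
and d ≥ 0, so (0, 0) + t·d stays feasible for every t ≥ 0. Along this ray z = 5p + 3q changes by 21 per unit t, so z → +∞.

Unbounded — the objective can increase without bound over the feasible region.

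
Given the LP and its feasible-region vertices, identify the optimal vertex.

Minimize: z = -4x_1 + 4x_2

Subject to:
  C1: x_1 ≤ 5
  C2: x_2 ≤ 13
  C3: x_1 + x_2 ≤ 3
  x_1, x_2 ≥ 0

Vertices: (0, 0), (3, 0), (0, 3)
Evaluating z = -4x_1 + 4x_2 at each vertex:
  (0, 0): z = 0
  (3, 0): z = -12
  (0, 3): z = 12

The smallest value is z = -12, attained at (3, 0).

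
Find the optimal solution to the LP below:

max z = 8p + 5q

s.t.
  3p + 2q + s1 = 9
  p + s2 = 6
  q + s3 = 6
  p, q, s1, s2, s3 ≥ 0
Each vertex is the intersection of two constraint boundaries that also satisfies all remaining constraints:
  p = 0 and q = 0 → (0, 0)
  3p + 2q = 9 and q = 0 → (3, 0)
  3p + 2q = 9 and p = 0 → (0, 4.5)

Evaluating z = 8p + 5q at each vertex:
  (0, 0): z = 0
  (3, 0): z = 24
  (0, 4.5): z = 22.5

The maximum is at (3, 0) with z = 24.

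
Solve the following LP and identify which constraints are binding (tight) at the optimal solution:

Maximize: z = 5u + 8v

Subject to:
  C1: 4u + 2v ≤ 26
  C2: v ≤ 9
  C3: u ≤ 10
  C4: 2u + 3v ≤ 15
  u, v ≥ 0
Optimal: u = 0, v = 5
Binding: C4, u ≥ 0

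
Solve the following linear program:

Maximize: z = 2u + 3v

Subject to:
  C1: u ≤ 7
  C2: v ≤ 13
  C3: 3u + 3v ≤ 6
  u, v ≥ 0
u = 0, v = 2, z = 6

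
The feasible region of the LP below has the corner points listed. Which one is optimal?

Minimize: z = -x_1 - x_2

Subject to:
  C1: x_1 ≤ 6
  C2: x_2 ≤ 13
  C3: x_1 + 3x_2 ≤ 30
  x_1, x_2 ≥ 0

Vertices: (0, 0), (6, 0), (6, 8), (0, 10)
Evaluating z = -x_1 - x_2 at each vertex:
  (0, 0): z = 0
  (6, 0): z = -6
  (6, 8): z = -14
  (0, 10): z = -10

The smallest value is z = -14, attained at (6, 8).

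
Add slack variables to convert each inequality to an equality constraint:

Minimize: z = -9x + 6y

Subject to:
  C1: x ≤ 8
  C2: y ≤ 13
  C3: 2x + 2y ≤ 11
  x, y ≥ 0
min z = -9x + 6y

s.t.
  x + s1 = 8
  y + s2 = 13
  2x + 2y + s3 = 11
  x, y, s1, s2, s3 ≥ 0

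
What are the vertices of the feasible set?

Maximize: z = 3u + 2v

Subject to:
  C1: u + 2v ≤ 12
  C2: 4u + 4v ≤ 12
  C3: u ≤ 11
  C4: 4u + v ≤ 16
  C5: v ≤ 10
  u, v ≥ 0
Each vertex is the intersection of two constraint boundaries that also satisfies all remaining constraints:
  u = 0 and v = 0 → (0, 0)
  4u + 4v = 12 and v = 0 → (3, 0)
  4u + 4v = 12 and u = 0 → (0, 3)

Vertices: (0, 0), (3, 0), (0, 3)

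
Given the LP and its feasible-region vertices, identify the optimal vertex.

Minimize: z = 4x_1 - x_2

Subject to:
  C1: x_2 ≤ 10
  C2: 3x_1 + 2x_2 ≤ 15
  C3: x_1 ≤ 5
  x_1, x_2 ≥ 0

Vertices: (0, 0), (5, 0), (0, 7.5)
Evaluating z = 4x_1 - x_2 at each vertex:
  (0, 0): z = 0
  (5, 0): z = 20
  (0, 7.5): z = -7.5

The smallest value is z = -7.5, attained at (0, 7.5).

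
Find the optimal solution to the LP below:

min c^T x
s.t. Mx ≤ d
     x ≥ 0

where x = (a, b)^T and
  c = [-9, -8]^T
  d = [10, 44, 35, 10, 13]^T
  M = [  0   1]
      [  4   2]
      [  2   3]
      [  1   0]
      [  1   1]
a = 9, b = 4, z = -113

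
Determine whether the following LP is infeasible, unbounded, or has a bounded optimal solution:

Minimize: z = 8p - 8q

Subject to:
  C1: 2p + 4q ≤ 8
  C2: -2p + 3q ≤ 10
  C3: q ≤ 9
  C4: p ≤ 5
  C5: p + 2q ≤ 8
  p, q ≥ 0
The point (0, 2) satisfies every constraint, so the LP is feasible; the constraints give p ≤ 5 and q ≤ 9, which with p, q ≥ 0 keep the feasible region inside a bounded box. A feasible, bounded LP attains a finite optimum at a vertex.

The LP has an optimal solution: (0, 2) with z = -16.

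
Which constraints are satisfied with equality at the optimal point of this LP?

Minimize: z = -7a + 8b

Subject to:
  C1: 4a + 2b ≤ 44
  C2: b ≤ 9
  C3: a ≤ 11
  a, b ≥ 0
Optimal: a = 11, b = 0
Binding: C1, C3, b ≥ 0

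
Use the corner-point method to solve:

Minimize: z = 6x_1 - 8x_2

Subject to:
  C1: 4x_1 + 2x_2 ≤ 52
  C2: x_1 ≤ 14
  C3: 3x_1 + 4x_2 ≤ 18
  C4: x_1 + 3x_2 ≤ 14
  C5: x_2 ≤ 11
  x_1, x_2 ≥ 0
x_1 = 0, x_2 = 4.5, z = -36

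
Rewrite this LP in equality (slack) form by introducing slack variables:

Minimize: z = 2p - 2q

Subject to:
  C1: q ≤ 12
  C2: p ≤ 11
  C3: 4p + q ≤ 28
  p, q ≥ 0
min z = 2p - 2q

s.t.
  q + s1 = 12
  p + s2 = 11
  4p + q + s3 = 28
  p, q, s1, s2, s3 ≥ 0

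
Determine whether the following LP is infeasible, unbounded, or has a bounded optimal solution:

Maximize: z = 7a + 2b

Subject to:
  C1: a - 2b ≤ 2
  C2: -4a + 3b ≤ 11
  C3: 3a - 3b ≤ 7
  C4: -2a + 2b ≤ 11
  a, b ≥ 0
Feasible point: (0, 0) satisfies every constraint, so the LP is feasible.
Direction d = (1, 1): for each constraint row a, a·d ≤ 0 —
  (1)(1) + (-2)(1) = -1 ≤ 0
  (-4)(1) + (3)(1) = -1 ≤ 0
  (3)(1) + (-3)(1) = 0 ≤ 0
  (-2)(1) + (2)(1) = 0 ≤ 0
and d ≥ 0, so (0, 0) + t·d stays feasible for every t ≥ 0. Along this ray z = 7a + 2b changes by 9 per unit t, so z → +∞.

Unbounded — the objective can increase without bound over the feasible region.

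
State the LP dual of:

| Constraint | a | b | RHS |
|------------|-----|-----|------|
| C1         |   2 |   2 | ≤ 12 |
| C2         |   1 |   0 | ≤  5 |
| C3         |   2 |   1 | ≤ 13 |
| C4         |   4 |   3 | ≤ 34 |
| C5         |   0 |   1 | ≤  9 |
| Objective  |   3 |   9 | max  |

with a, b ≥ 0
Minimize: z = 12y1 + 5y2 + 13y3 + 34y4 + 9y5

Subject to:
  C1: -2y1 - y2 - 2y3 - 4y4 ≤ -3
  C2: -2y1 - y3 - 3y4 - y5 ≤ -9
  y1, y2, y3, y4, y5 ≥ 0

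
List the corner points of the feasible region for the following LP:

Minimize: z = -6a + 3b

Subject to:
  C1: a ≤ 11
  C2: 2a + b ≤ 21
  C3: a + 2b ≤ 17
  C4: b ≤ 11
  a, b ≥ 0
Each vertex is the intersection of two constraint boundaries that also satisfies all remaining constraints:
  a = 0 and b = 0 → (0, 0)
  2a + b = 21 and b = 0 → (10.5, 0)
  2a + b = 21 and a + 2b = 17 → (8.333, 4.333)
  a + 2b = 17 and a = 0 → (0, 8.5)

Vertices: (0, 0), (10.5, 0), (8.333, 4.333), (0, 8.5)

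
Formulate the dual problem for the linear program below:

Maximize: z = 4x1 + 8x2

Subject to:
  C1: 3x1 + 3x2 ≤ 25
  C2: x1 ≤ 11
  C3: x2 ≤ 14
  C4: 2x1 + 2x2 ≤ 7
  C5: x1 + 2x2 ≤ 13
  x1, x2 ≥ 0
Minimize: z = 25y1 + 11y2 + 14y3 + 7y4 + 13y5

Subject to:
  C1: -3y1 - y2 - 2y4 - y5 ≤ -4
  C2: -3y1 - y3 - 2y4 - 2y5 ≤ -8
  y1, y2, y3, y4, y5 ≥ 0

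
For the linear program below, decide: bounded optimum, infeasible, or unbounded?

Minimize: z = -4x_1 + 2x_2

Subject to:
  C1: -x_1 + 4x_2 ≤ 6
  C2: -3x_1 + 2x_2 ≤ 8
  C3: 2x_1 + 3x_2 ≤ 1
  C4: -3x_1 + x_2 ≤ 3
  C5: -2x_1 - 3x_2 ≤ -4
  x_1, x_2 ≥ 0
C3 requires 2x_1 + 3x_2 ≤ 1, while C5 (-2x_1 - 3x_2 ≤ -4) is equivalent to 2x_1 + 3x_2 ≥ 4. Together they would need 4 ≤ 2x_1 + 3x_2 ≤ 1, which is impossible since 4 > 1. No point satisfies all constraints.

Infeasible — the constraint set is empty.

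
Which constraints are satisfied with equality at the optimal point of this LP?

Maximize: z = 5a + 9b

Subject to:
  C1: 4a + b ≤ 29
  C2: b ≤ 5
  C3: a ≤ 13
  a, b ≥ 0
Optimal: a = 6, b = 5
Slack at optimum:
  C1: slack = 0 (binding)
  C2: slack = 0 (binding)
  C3: slack = 7
  a ≥ 0: a = 6
  b ≥ 0: b = 5
Binding constraints: C1, C2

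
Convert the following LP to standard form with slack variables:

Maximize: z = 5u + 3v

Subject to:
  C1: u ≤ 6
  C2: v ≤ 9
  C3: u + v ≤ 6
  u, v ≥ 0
max z = 5u + 3v

s.t.
  u + s1 = 6
  v + s2 = 9
  u + v + s3 = 6
  u, v, s1, s2, s3 ≥ 0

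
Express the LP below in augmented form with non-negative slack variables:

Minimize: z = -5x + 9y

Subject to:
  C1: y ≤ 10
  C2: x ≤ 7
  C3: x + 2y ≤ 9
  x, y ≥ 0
min z = -5x + 9y

s.t.
  y + s1 = 10
  x + s2 = 7
  x + 2y + s3 = 9
  x, y, s1, s2, s3 ≥ 0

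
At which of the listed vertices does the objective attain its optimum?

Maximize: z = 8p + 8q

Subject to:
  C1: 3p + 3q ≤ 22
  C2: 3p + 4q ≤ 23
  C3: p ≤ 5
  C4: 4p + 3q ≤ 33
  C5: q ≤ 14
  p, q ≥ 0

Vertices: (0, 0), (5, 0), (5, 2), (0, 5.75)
(5, 2) with z = 56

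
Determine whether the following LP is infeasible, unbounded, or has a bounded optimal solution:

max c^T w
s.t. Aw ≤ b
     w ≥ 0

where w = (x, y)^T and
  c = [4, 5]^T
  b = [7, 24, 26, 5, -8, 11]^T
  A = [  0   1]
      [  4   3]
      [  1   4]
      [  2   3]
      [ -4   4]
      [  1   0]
The point (2.5, 0) satisfies every constraint, so the LP is feasible; the constraints give x ≤ 11 and y ≤ 7, which with x, y ≥ 0 keep the feasible region inside a bounded box. A feasible, bounded LP attains a finite optimum at a vertex.

Feasible with finite optimum z* = 10 at (2.5, 0).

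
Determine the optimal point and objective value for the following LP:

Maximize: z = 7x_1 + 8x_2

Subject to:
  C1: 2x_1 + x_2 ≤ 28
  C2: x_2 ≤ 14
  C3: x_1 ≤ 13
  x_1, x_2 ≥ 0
Each vertex is the intersection of two constraint boundaries that also satisfies all remaining constraints:
  x_1 = 0 and x_2 = 0 → (0, 0)
  x_1 = 13 and x_2 = 0 → (13, 0)
  2x_1 + x_2 = 28 and x_1 = 13 → (13, 2)
  2x_1 + x_2 = 28 and x_2 = 14 → (7, 14)
  x_2 = 14 and x_1 = 0 → (0, 14)

Evaluating z = 7x_1 + 8x_2 at each vertex:
  (0, 0): z = 0
  (13, 0): z = 91
  (13, 2): z = 107
  (7, 14): z = 161
  (0, 14): z = 112

The maximum is at (7, 14) with z = 161.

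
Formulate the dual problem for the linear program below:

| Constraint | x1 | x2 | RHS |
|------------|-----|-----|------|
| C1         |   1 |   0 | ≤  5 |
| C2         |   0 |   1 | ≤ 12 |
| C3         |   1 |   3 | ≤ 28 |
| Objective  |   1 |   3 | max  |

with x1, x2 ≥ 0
Minimize: z = 5y1 + 12y2 + 28y3

Subject to:
  C1: -y1 - y3 ≤ -1
  C2: -y2 - 3y3 ≤ -3
  y1, y2, y3 ≥ 0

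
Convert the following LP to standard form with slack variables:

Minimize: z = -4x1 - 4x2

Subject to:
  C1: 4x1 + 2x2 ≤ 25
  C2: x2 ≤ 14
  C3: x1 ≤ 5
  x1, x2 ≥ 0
min z = -4x1 - 4x2

s.t.
  4x1 + 2x2 + s1 = 25
  x2 + s2 = 14
  x1 + s3 = 5
  x1, x2, s1, s2, s3 ≥ 0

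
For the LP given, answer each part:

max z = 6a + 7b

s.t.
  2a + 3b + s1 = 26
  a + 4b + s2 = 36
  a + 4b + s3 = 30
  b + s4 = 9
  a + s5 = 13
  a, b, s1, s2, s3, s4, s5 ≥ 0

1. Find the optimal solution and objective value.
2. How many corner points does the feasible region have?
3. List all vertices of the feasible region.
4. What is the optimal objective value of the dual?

1. a = 13, b = 0, z = 78
2. 4
3. (0, 0), (13, 0), (2.8, 6.8), (0, 7.5)
4. 78 (by strong duality, equal to the primal optimum)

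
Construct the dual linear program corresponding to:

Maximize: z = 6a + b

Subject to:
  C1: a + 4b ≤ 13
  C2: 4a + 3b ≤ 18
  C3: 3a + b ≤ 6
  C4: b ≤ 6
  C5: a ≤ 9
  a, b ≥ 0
Minimize: z = 13y1 + 18y2 + 6y3 + 6y4 + 9y5

Subject to:
  C1: -y1 - 4y2 - 3y3 - y5 ≤ -6
  C2: -4y1 - 3y2 - y3 - y4 ≤ -1
  y1, y2, y3, y4, y5 ≥ 0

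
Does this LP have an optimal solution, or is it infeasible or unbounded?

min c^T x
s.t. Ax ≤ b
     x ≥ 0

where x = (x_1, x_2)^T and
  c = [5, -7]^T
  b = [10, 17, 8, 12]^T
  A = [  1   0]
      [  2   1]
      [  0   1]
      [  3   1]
The point (0, 8) satisfies every constraint, so the LP is feasible; the constraints give x_1 ≤ 10 and x_2 ≤ 8, which with x_1, x_2 ≥ 0 keep the feasible region inside a bounded box. A feasible, bounded LP attains a finite optimum at a vertex.

Bounded optimum: z* = -56 at (0, 8).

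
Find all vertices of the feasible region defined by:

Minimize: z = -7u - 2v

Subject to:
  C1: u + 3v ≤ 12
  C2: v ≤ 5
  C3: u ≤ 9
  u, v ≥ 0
Each vertex is the intersection of two constraint boundaries that also satisfies all remaining constraints:
  u = 0 and v = 0 → (0, 0)
  u = 9 and v = 0 → (9, 0)
  u + 3v = 12 and u = 9 → (9, 1)
  u + 3v = 12 and u = 0 → (0, 4)

Vertices: (0, 0), (9, 0), (9, 1), (0, 4)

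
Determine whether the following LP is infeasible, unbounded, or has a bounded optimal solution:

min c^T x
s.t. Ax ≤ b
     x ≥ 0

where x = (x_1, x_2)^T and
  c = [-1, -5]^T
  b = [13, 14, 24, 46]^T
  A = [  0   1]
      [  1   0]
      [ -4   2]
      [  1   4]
The point (0, 11.5) satisfies every constraint, so the LP is feasible; the constraints give x_1 ≤ 14 and x_2 ≤ 13, which with x_1, x_2 ≥ 0 keep the feasible region inside a bounded box. A feasible, bounded LP attains a finite optimum at a vertex.

Evaluating z = -x_1 - 5x_2 at each vertex:
  (0, 0): z = 0
  (14, 0): z = -14
  (14, 8): z = -54
  (0, 11.5): z = -57.5

Feasible with finite optimum z* = -57.5 at (0, 11.5).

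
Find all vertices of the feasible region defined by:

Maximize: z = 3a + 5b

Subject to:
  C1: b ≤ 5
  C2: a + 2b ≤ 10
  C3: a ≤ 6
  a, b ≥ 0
Each vertex is the intersection of two constraint boundaries that also satisfies all remaining constraints:
  a = 0 and b = 0 → (0, 0)
  a = 6 and b = 0 → (6, 0)
  a + 2b = 10 and a = 6 → (6, 2)
  b = 5 and a + 2b = 10 → (0, 5)

Vertices: (0, 0), (6, 0), (6, 2), (0, 5)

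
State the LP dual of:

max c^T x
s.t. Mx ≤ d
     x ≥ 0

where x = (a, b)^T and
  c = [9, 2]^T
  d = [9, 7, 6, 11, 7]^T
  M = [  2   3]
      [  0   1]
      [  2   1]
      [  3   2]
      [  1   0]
Minimize: z = 9y1 + 7y2 + 6y3 + 11y4 + 7y5

Subject to:
  C1: -2y1 - 2y3 - 3y4 - y5 ≤ -9
  C2: -3y1 - y2 - y3 - 2y4 ≤ -2
  y1, y2, y3, y4, y5 ≥ 0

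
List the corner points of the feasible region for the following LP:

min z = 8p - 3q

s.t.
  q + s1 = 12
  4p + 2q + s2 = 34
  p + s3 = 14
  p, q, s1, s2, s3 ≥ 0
Each vertex is the intersection of two constraint boundaries that also satisfies all remaining constraints:
  p = 0 and q = 0 → (0, 0)
  4p + 2q = 34 and q = 0 → (8.5, 0)
  q = 12 and 4p + 2q = 34 → (2.5, 12)
  q = 12 and p = 0 → (0, 12)

Vertices: (0, 0), (8.5, 0), (2.5, 12), (0, 12)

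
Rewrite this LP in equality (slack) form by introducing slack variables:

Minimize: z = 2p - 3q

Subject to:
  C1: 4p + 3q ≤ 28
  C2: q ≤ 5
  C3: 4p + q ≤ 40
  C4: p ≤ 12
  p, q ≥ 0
min z = 2p - 3q

s.t.
  4p + 3q + s1 = 28
  q + s2 = 5
  4p + q + s3 = 40
  p + s4 = 12
  p, q, s1, s2, s3, s4 ≥ 0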